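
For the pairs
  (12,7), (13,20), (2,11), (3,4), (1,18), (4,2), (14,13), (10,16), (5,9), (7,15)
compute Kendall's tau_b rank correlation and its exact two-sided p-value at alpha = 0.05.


Step 1: Enumerate the 45 unordered pairs (i,j) with i<j and classify each by sign(x_j-x_i) * sign(y_j-y_i).
  (1,2):dx=+1,dy=+13->C; (1,3):dx=-10,dy=+4->D; (1,4):dx=-9,dy=-3->C; (1,5):dx=-11,dy=+11->D
  (1,6):dx=-8,dy=-5->C; (1,7):dx=+2,dy=+6->C; (1,8):dx=-2,dy=+9->D; (1,9):dx=-7,dy=+2->D
  (1,10):dx=-5,dy=+8->D; (2,3):dx=-11,dy=-9->C; (2,4):dx=-10,dy=-16->C; (2,5):dx=-12,dy=-2->C
  (2,6):dx=-9,dy=-18->C; (2,7):dx=+1,dy=-7->D; (2,8):dx=-3,dy=-4->C; (2,9):dx=-8,dy=-11->C
  (2,10):dx=-6,dy=-5->C; (3,4):dx=+1,dy=-7->D; (3,5):dx=-1,dy=+7->D; (3,6):dx=+2,dy=-9->D
  (3,7):dx=+12,dy=+2->C; (3,8):dx=+8,dy=+5->C; (3,9):dx=+3,dy=-2->D; (3,10):dx=+5,dy=+4->C
  (4,5):dx=-2,dy=+14->D; (4,6):dx=+1,dy=-2->D; (4,7):dx=+11,dy=+9->C; (4,8):dx=+7,dy=+12->C
  (4,9):dx=+2,dy=+5->C; (4,10):dx=+4,dy=+11->C; (5,6):dx=+3,dy=-16->D; (5,7):dx=+13,dy=-5->D
  (5,8):dx=+9,dy=-2->D; (5,9):dx=+4,dy=-9->D; (5,10):dx=+6,dy=-3->D; (6,7):dx=+10,dy=+11->C
  (6,8):dx=+6,dy=+14->C; (6,9):dx=+1,dy=+7->C; (6,10):dx=+3,dy=+13->C; (7,8):dx=-4,dy=+3->D
  (7,9):dx=-9,dy=-4->C; (7,10):dx=-7,dy=+2->D; (8,9):dx=-5,dy=-7->C; (8,10):dx=-3,dy=-1->C
  (9,10):dx=+2,dy=+6->C
Step 2: C = 26, D = 19, total pairs = 45.
Step 3: tau = (C - D)/(n(n-1)/2) = (26 - 19)/45 = 0.155556.
Step 4: Exact two-sided p-value (enumerate n! = 3628800 permutations of y under H0): p = 0.600654.
Step 5: alpha = 0.05. fail to reject H0.

tau_b = 0.1556 (C=26, D=19), p = 0.600654, fail to reject H0.


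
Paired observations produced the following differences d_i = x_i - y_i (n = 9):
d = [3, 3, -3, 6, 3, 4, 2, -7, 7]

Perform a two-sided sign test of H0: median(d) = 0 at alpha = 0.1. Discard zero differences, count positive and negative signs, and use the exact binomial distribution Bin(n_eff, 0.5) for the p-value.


Step 1: Discard zero differences. Original n = 9; n_eff = number of nonzero differences = 9.
Nonzero differences (with sign): +3, +3, -3, +6, +3, +4, +2, -7, +7
Step 2: Count signs: positive = 7, negative = 2.
Step 3: Under H0: P(positive) = 0.5, so the number of positives S ~ Bin(9, 0.5).
Step 4: Two-sided exact p-value = sum of Bin(9,0.5) probabilities at or below the observed probability = 0.179688.
Step 5: alpha = 0.1. fail to reject H0.

n_eff = 9, pos = 7, neg = 2, p = 0.179688, fail to reject H0.


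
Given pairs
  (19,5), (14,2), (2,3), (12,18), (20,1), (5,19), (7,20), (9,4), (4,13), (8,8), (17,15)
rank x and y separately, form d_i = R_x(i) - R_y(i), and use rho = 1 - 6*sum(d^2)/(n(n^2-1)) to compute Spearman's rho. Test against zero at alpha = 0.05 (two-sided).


Step 1: Rank x and y separately (midranks; no ties here).
rank(x): 19->10, 14->8, 2->1, 12->7, 20->11, 5->3, 7->4, 9->6, 4->2, 8->5, 17->9
rank(y): 5->5, 2->2, 3->3, 18->9, 1->1, 19->10, 20->11, 4->4, 13->7, 8->6, 15->8
Step 2: d_i = R_x(i) - R_y(i); compute d_i^2.
  (10-5)^2=25, (8-2)^2=36, (1-3)^2=4, (7-9)^2=4, (11-1)^2=100, (3-10)^2=49, (4-11)^2=49, (6-4)^2=4, (2-7)^2=25, (5-6)^2=1, (9-8)^2=1
sum(d^2) = 298.
Step 3: rho = 1 - 6*298 / (11*(11^2 - 1)) = 1 - 1788/1320 = -0.354545.
Step 4: Under H0, t = rho * sqrt((n-2)/(1-rho^2)) = -1.1375 ~ t(9).
Step 5: Two-sided p-value from the t-distribution with 9 df = 0.284693.
Step 6: alpha = 0.05. fail to reject H0.

rho = -0.3545, p = 0.284693, fail to reject H0 at alpha = 0.05.


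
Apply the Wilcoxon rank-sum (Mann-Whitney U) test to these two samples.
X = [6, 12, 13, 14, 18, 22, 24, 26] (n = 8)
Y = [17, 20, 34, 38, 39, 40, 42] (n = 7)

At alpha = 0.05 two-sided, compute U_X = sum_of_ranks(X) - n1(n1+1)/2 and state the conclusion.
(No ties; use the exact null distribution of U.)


Step 1: Combine and sort all 15 observations; assign midranks.
sorted (value, group): (6,X), (12,X), (13,X), (14,X), (17,Y), (18,X), (20,Y), (22,X), (24,X), (26,X), (34,Y), (38,Y), (39,Y), (40,Y), (42,Y)
ranks: 6->1, 12->2, 13->3, 14->4, 17->5, 18->6, 20->7, 22->8, 24->9, 26->10, 34->11, 38->12, 39->13, 40->14, 42->15
Step 2: Rank sum for X: R1 = 1 + 2 + 3 + 4 + 6 + 8 + 9 + 10 = 43.
Step 3: U_X = R1 - n1(n1+1)/2 = 43 - 8*9/2 = 43 - 36 = 7.
       U_Y = n1*n2 - U_X = 56 - 7 = 49.
Step 4: No ties, so the exact null distribution of U (based on enumerating the C(15,8) = 6435 equally likely rank assignments) gives the two-sided p-value.
Step 5: p-value = 0.013986; compare to alpha = 0.05. reject H0.

U_X = 7, p = 0.013986, reject H0 at alpha = 0.05.


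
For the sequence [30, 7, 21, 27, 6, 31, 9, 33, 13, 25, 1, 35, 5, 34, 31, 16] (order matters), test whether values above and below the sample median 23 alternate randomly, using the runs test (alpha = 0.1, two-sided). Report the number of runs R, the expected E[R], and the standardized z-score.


Step 1: Compute median = 23; label A = above, B = below.
Labels in order: ABBABABABABABAAB  (n_A = 8, n_B = 8)
Step 2: Count runs R = 14.
Step 3: Under H0 (random ordering), E[R] = 2*n_A*n_B/(n_A+n_B) + 1 = 2*8*8/16 + 1 = 9.0000.
        Var[R] = 2*n_A*n_B*(2*n_A*n_B - n_A - n_B) / ((n_A+n_B)^2 * (n_A+n_B-1)) = 14336/3840 = 3.7333.
        SD[R] = 1.9322.
Step 4: Continuity-corrected z = (R - 0.5 - E[R]) / SD[R] = (14 - 0.5 - 9.0000) / 1.9322 = 2.3290.
Step 5: Two-sided p-value via normal approximation = 2*(1 - Phi(|z|)) = 0.019861.
Step 6: alpha = 0.1. reject H0.

R = 14, z = 2.3290, p = 0.019861, reject H0.


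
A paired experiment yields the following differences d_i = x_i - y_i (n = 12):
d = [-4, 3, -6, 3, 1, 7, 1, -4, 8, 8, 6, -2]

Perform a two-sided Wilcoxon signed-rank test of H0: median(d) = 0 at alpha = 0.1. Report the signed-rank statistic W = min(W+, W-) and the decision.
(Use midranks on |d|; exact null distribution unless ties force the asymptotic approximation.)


Step 1: Drop any zero differences (none here) and take |d_i|.
|d| = [4, 3, 6, 3, 1, 7, 1, 4, 8, 8, 6, 2]
Step 2: Midrank |d_i| (ties get averaged ranks).
ranks: |4|->6.5, |3|->4.5, |6|->8.5, |3|->4.5, |1|->1.5, |7|->10, |1|->1.5, |4|->6.5, |8|->11.5, |8|->11.5, |6|->8.5, |2|->3
Step 3: Attach original signs; sum ranks with positive sign and with negative sign.
W+ = 4.5 + 4.5 + 1.5 + 10 + 1.5 + 11.5 + 11.5 + 8.5 = 53.5
W- = 6.5 + 8.5 + 6.5 + 3 = 24.5
(Check: W+ + W- = 78 should equal n(n+1)/2 = 78.)
Step 4: Test statistic W = min(W+, W-) = 24.5.
Step 5: Ties in |d|, so use the tie-corrected normal approximation.
        E[W] = n(n+1)/4 = 12*13/4 = 39.
        Tie groups: |d|=1 (t=2), |d|=3 (t=2), |d|=4 (t=2), |d|=6 (t=2), |d|=8 (t=2); sum(t^3 - t) = 30.
        Var[W] = n(n+1)(2n+1)/24 - sum(t^3-t)/48 = 3900/24 - 30/48 = 161.875.
        z = (W - E[W]) / sqrt(Var[W]) = (24.5 - 39) / 12.7230 = -1.1397.
        Two-sided p = 2*Phi(z) = 0.254425.
Step 6: alpha = 0.1. fail to reject H0.

W+ = 53.5, W- = 24.5, W = min = 24.5, p = 0.254425, fail to reject H0.


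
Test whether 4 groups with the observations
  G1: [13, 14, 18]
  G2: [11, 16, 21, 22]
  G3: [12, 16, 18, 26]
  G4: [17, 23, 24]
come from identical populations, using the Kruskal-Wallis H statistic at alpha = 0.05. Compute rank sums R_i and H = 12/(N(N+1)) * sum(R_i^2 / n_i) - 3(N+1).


Step 1: Combine all N = 14 observations and assign midranks.
sorted (value, group, rank): (11,G2,1), (12,G3,2), (13,G1,3), (14,G1,4), (16,G2,5.5), (16,G3,5.5), (17,G4,7), (18,G1,8.5), (18,G3,8.5), (21,G2,10), (22,G2,11), (23,G4,12), (24,G4,13), (26,G3,14)
Step 2: Sum ranks within each group.
R_1 = 15.5 (n_1 = 3)
R_2 = 27.5 (n_2 = 4)
R_3 = 30 (n_3 = 4)
R_4 = 32 (n_4 = 3)
Step 3: H = 12/(N(N+1)) * sum(R_i^2/n_i) - 3(N+1)
     = 12/(14*15) * (15.5^2/3 + 27.5^2/4 + 30^2/4 + 32^2/3) - 3*15
     = 0.057143 * 835.479 - 45
     = 2.741667.
Step 4: Ties present; correction factor C = 1 - 12/(14^3 - 14) = 0.995604. Corrected H = 2.741667 / 0.995604 = 2.753771.
Step 5: Under H0, H ~ chi^2(3); p-value = 0.431167.
Step 6: alpha = 0.05. fail to reject H0.

H = 2.7538, df = 3, p = 0.431167, fail to reject H0.


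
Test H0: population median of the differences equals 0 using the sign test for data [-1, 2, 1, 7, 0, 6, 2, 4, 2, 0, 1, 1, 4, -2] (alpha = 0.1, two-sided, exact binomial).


Step 1: Discard zero differences. Original n = 14; n_eff = number of nonzero differences = 12.
Nonzero differences (with sign): -1, +2, +1, +7, +6, +2, +4, +2, +1, +1, +4, -2
Step 2: Count signs: positive = 10, negative = 2.
Step 3: Under H0: P(positive) = 0.5, so the number of positives S ~ Bin(12, 0.5).
Step 4: Two-sided exact p-value = sum of Bin(12,0.5) probabilities at or below the observed probability = 0.038574.
Step 5: alpha = 0.1. reject H0.

n_eff = 12, pos = 10, neg = 2, p = 0.038574, reject H0.


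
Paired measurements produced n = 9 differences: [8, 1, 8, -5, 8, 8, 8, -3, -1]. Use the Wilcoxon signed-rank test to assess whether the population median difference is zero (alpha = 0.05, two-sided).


Step 1: Drop any zero differences (none here) and take |d_i|.
|d| = [8, 1, 8, 5, 8, 8, 8, 3, 1]
Step 2: Midrank |d_i| (ties get averaged ranks).
ranks: |8|->7, |1|->1.5, |8|->7, |5|->4, |8|->7, |8|->7, |8|->7, |3|->3, |1|->1.5
Step 3: Attach original signs; sum ranks with positive sign and with negative sign.
W+ = 7 + 1.5 + 7 + 7 + 7 + 7 = 36.5
W- = 4 + 3 + 1.5 = 8.5
(Check: W+ + W- = 45 should equal n(n+1)/2 = 45.)
Step 4: Test statistic W = min(W+, W-) = 8.5.
Step 5: Ties in |d|, so use the tie-corrected normal approximation.
        E[W] = n(n+1)/4 = 9*10/4 = 22.5.
        Tie groups: |d|=1 (t=2), |d|=8 (t=5); sum(t^3 - t) = 126.
        Var[W] = n(n+1)(2n+1)/24 - sum(t^3-t)/48 = 1710/24 - 126/48 = 68.625.
        z = (W - E[W]) / sqrt(Var[W]) = (8.5 - 22.5) / 8.2840 = -1.6900.
        Two-sided p = 2*Phi(z) = 0.091028.
Step 6: alpha = 0.05. fail to reject H0.

W+ = 36.5, W- = 8.5, W = min = 8.5, p = 0.091028, fail to reject H0.


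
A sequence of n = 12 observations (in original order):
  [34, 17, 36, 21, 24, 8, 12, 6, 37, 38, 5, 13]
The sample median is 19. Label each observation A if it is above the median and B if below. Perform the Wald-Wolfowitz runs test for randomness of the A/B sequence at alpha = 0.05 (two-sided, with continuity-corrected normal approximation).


Step 1: Compute median = 19; label A = above, B = below.
Labels in order: ABAAABBBAABB  (n_A = 6, n_B = 6)
Step 2: Count runs R = 6.
Step 3: Under H0 (random ordering), E[R] = 2*n_A*n_B/(n_A+n_B) + 1 = 2*6*6/12 + 1 = 7.0000.
        Var[R] = 2*n_A*n_B*(2*n_A*n_B - n_A - n_B) / ((n_A+n_B)^2 * (n_A+n_B-1)) = 4320/1584 = 2.7273.
        SD[R] = 1.6514.
Step 4: Continuity-corrected z = (R + 0.5 - E[R]) / SD[R] = (6 + 0.5 - 7.0000) / 1.6514 = -0.3028.
Step 5: Two-sided p-value via normal approximation = 2*(1 - Phi(|z|)) = 0.762069.
Step 6: alpha = 0.05. fail to reject H0.

R = 6, z = -0.3028, p = 0.762069, fail to reject H0.


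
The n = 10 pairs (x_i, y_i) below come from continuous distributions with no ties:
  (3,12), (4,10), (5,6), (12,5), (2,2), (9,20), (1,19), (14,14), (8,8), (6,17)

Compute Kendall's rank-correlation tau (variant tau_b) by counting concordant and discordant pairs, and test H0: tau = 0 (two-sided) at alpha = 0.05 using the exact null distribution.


Step 1: Enumerate the 45 unordered pairs (i,j) with i<j and classify each by sign(x_j-x_i) * sign(y_j-y_i).
  (1,2):dx=+1,dy=-2->D; (1,3):dx=+2,dy=-6->D; (1,4):dx=+9,dy=-7->D; (1,5):dx=-1,dy=-10->C
  (1,6):dx=+6,dy=+8->C; (1,7):dx=-2,dy=+7->D; (1,8):dx=+11,dy=+2->C; (1,9):dx=+5,dy=-4->D
  (1,10):dx=+3,dy=+5->C; (2,3):dx=+1,dy=-4->D; (2,4):dx=+8,dy=-5->D; (2,5):dx=-2,dy=-8->C
  (2,6):dx=+5,dy=+10->C; (2,7):dx=-3,dy=+9->D; (2,8):dx=+10,dy=+4->C; (2,9):dx=+4,dy=-2->D
  (2,10):dx=+2,dy=+7->C; (3,4):dx=+7,dy=-1->D; (3,5):dx=-3,dy=-4->C; (3,6):dx=+4,dy=+14->C
  (3,7):dx=-4,dy=+13->D; (3,8):dx=+9,dy=+8->C; (3,9):dx=+3,dy=+2->C; (3,10):dx=+1,dy=+11->C
  (4,5):dx=-10,dy=-3->C; (4,6):dx=-3,dy=+15->D; (4,7):dx=-11,dy=+14->D; (4,8):dx=+2,dy=+9->C
  (4,9):dx=-4,dy=+3->D; (4,10):dx=-6,dy=+12->D; (5,6):dx=+7,dy=+18->C; (5,7):dx=-1,dy=+17->D
  (5,8):dx=+12,dy=+12->C; (5,9):dx=+6,dy=+6->C; (5,10):dx=+4,dy=+15->C; (6,7):dx=-8,dy=-1->C
  (6,8):dx=+5,dy=-6->D; (6,9):dx=-1,dy=-12->C; (6,10):dx=-3,dy=-3->C; (7,8):dx=+13,dy=-5->D
  (7,9):dx=+7,dy=-11->D; (7,10):dx=+5,dy=-2->D; (8,9):dx=-6,dy=-6->C; (8,10):dx=-8,dy=+3->D
  (9,10):dx=-2,dy=+9->D
Step 2: C = 23, D = 22, total pairs = 45.
Step 3: tau = (C - D)/(n(n-1)/2) = (23 - 22)/45 = 0.022222.
Step 4: Exact two-sided p-value (enumerate n! = 3628800 permutations of y under H0): p = 1.000000.
Step 5: alpha = 0.05. fail to reject H0.

tau_b = 0.0222 (C=23, D=22), p = 1.000000, fail to reject H0.


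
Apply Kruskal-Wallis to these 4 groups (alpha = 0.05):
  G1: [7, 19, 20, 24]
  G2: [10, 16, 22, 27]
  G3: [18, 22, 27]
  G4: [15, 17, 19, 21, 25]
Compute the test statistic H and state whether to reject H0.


Step 1: Combine all N = 16 observations and assign midranks.
sorted (value, group, rank): (7,G1,1), (10,G2,2), (15,G4,3), (16,G2,4), (17,G4,5), (18,G3,6), (19,G1,7.5), (19,G4,7.5), (20,G1,9), (21,G4,10), (22,G2,11.5), (22,G3,11.5), (24,G1,13), (25,G4,14), (27,G2,15.5), (27,G3,15.5)
Step 2: Sum ranks within each group.
R_1 = 30.5 (n_1 = 4)
R_2 = 33 (n_2 = 4)
R_3 = 33 (n_3 = 3)
R_4 = 39.5 (n_4 = 5)
Step 3: H = 12/(N(N+1)) * sum(R_i^2/n_i) - 3(N+1)
     = 12/(16*17) * (30.5^2/4 + 33^2/4 + 33^2/3 + 39.5^2/5) - 3*17
     = 0.044118 * 1179.86 - 51
     = 1.052757.
Step 4: Ties present; correction factor C = 1 - 18/(16^3 - 16) = 0.995588. Corrected H = 1.052757 / 0.995588 = 1.057422.
Step 5: Under H0, H ~ chi^2(3); p-value = 0.787361.
Step 6: alpha = 0.05. fail to reject H0.

H = 1.0574, df = 3, p = 0.787361, fail to reject H0.


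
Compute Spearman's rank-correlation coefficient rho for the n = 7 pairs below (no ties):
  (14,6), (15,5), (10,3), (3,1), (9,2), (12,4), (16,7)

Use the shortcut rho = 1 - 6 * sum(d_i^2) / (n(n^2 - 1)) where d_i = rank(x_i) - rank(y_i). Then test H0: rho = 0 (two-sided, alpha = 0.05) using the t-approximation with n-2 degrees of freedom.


Step 1: Rank x and y separately (midranks; no ties here).
rank(x): 14->5, 15->6, 10->3, 3->1, 9->2, 12->4, 16->7
rank(y): 6->6, 5->5, 3->3, 1->1, 2->2, 4->4, 7->7
Step 2: d_i = R_x(i) - R_y(i); compute d_i^2.
  (5-6)^2=1, (6-5)^2=1, (3-3)^2=0, (1-1)^2=0, (2-2)^2=0, (4-4)^2=0, (7-7)^2=0
sum(d^2) = 2.
Step 3: rho = 1 - 6*2 / (7*(7^2 - 1)) = 1 - 12/336 = 0.964286.
Step 4: Under H0, t = rho * sqrt((n-2)/(1-rho^2)) = 8.1408 ~ t(5).
Step 5: Two-sided p-value from the t-distribution with 5 df = 0.000454.
Step 6: alpha = 0.05. reject H0.

rho = 0.9643, p = 0.000454, reject H0 at alpha = 0.05.


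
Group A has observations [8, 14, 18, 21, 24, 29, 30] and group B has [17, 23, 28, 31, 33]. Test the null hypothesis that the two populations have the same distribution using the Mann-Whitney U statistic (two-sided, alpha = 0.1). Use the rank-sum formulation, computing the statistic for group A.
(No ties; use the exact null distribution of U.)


Step 1: Combine and sort all 12 observations; assign midranks.
sorted (value, group): (8,X), (14,X), (17,Y), (18,X), (21,X), (23,Y), (24,X), (28,Y), (29,X), (30,X), (31,Y), (33,Y)
ranks: 8->1, 14->2, 17->3, 18->4, 21->5, 23->6, 24->7, 28->8, 29->9, 30->10, 31->11, 33->12
Step 2: Rank sum for X: R1 = 1 + 2 + 4 + 5 + 7 + 9 + 10 = 38.
Step 3: U_X = R1 - n1(n1+1)/2 = 38 - 7*8/2 = 38 - 28 = 10.
       U_Y = n1*n2 - U_X = 35 - 10 = 25.
Step 4: No ties, so the exact null distribution of U (based on enumerating the C(12,7) = 792 equally likely rank assignments) gives the two-sided p-value.
Step 5: p-value = 0.267677; compare to alpha = 0.1. fail to reject H0.

U_X = 10, p = 0.267677, fail to reject H0 at alpha = 0.1.


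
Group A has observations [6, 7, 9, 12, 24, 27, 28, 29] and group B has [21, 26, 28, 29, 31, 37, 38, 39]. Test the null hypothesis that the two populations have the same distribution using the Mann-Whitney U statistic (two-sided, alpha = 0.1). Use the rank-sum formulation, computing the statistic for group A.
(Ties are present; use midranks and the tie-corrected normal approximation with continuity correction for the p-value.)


Step 1: Combine and sort all 16 observations; assign midranks.
sorted (value, group): (6,X), (7,X), (9,X), (12,X), (21,Y), (24,X), (26,Y), (27,X), (28,X), (28,Y), (29,X), (29,Y), (31,Y), (37,Y), (38,Y), (39,Y)
ranks: 6->1, 7->2, 9->3, 12->4, 21->5, 24->6, 26->7, 27->8, 28->9.5, 28->9.5, 29->11.5, 29->11.5, 31->13, 37->14, 38->15, 39->16
Step 2: Rank sum for X: R1 = 1 + 2 + 3 + 4 + 6 + 8 + 9.5 + 11.5 = 45.
Step 3: U_X = R1 - n1(n1+1)/2 = 45 - 8*9/2 = 45 - 36 = 9.
       U_Y = n1*n2 - U_X = 64 - 9 = 55.
Step 4: Ties are present, so use the tie-corrected normal approximation (with continuity correction) for the p-value.
Step 5: p-value = 0.017959; compare to alpha = 0.1. reject H0.

U_X = 9, p = 0.017959, reject H0 at alpha = 0.1.


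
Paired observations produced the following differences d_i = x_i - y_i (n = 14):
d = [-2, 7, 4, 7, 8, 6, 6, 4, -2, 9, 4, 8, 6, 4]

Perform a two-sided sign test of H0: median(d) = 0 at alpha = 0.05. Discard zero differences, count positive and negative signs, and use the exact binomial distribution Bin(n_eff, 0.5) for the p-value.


Step 1: Discard zero differences. Original n = 14; n_eff = number of nonzero differences = 14.
Nonzero differences (with sign): -2, +7, +4, +7, +8, +6, +6, +4, -2, +9, +4, +8, +6, +4
Step 2: Count signs: positive = 12, negative = 2.
Step 3: Under H0: P(positive) = 0.5, so the number of positives S ~ Bin(14, 0.5).
Step 4: Two-sided exact p-value = sum of Bin(14,0.5) probabilities at or below the observed probability = 0.012939.
Step 5: alpha = 0.05. reject H0.

n_eff = 14, pos = 12, neg = 2, p = 0.012939, reject H0.


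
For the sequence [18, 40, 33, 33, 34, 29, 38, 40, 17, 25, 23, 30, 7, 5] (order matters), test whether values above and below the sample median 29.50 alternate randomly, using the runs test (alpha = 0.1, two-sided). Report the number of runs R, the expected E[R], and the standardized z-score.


Step 1: Compute median = 29.50; label A = above, B = below.
Labels in order: BAAAABAABBBABB  (n_A = 7, n_B = 7)
Step 2: Count runs R = 7.
Step 3: Under H0 (random ordering), E[R] = 2*n_A*n_B/(n_A+n_B) + 1 = 2*7*7/14 + 1 = 8.0000.
        Var[R] = 2*n_A*n_B*(2*n_A*n_B - n_A - n_B) / ((n_A+n_B)^2 * (n_A+n_B-1)) = 8232/2548 = 3.2308.
        SD[R] = 1.7974.
Step 4: Continuity-corrected z = (R + 0.5 - E[R]) / SD[R] = (7 + 0.5 - 8.0000) / 1.7974 = -0.2782.
Step 5: Two-sided p-value via normal approximation = 2*(1 - Phi(|z|)) = 0.780879.
Step 6: alpha = 0.1. fail to reject H0.

R = 7, z = -0.2782, p = 0.780879, fail to reject H0.


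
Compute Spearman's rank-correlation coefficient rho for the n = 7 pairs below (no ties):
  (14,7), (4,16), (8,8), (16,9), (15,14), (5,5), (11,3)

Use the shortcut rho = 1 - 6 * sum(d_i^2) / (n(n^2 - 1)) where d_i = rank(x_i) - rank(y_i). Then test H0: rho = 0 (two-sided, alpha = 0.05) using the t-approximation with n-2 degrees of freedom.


Step 1: Rank x and y separately (midranks; no ties here).
rank(x): 14->5, 4->1, 8->3, 16->7, 15->6, 5->2, 11->4
rank(y): 7->3, 16->7, 8->4, 9->5, 14->6, 5->2, 3->1
Step 2: d_i = R_x(i) - R_y(i); compute d_i^2.
  (5-3)^2=4, (1-7)^2=36, (3-4)^2=1, (7-5)^2=4, (6-6)^2=0, (2-2)^2=0, (4-1)^2=9
sum(d^2) = 54.
Step 3: rho = 1 - 6*54 / (7*(7^2 - 1)) = 1 - 324/336 = 0.035714.
Step 4: Under H0, t = rho * sqrt((n-2)/(1-rho^2)) = 0.0799 ~ t(5).
Step 5: Two-sided p-value from the t-distribution with 5 df = 0.939408.
Step 6: alpha = 0.05. fail to reject H0.

rho = 0.0357, p = 0.939408, fail to reject H0 at alpha = 0.05.


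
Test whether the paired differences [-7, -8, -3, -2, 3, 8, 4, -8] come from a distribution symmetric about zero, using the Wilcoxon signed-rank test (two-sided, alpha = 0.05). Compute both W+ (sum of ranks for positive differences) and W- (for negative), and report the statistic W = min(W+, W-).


Step 1: Drop any zero differences (none here) and take |d_i|.
|d| = [7, 8, 3, 2, 3, 8, 4, 8]
Step 2: Midrank |d_i| (ties get averaged ranks).
ranks: |7|->5, |8|->7, |3|->2.5, |2|->1, |3|->2.5, |8|->7, |4|->4, |8|->7
Step 3: Attach original signs; sum ranks with positive sign and with negative sign.
W+ = 2.5 + 7 + 4 = 13.5
W- = 5 + 7 + 2.5 + 1 + 7 = 22.5
(Check: W+ + W- = 36 should equal n(n+1)/2 = 36.)
Step 4: Test statistic W = min(W+, W-) = 13.5.
Step 5: Ties in |d|, so use the tie-corrected normal approximation.
        E[W] = n(n+1)/4 = 8*9/4 = 18.
        Tie groups: |d|=3 (t=2), |d|=8 (t=3); sum(t^3 - t) = 30.
        Var[W] = n(n+1)(2n+1)/24 - sum(t^3-t)/48 = 1224/24 - 30/48 = 50.375.
        z = (W - E[W]) / sqrt(Var[W]) = (13.5 - 18) / 7.0975 = -0.6340.
        Two-sided p = 2*Phi(z) = 0.526066.
Step 6: alpha = 0.05. fail to reject H0.

W+ = 13.5, W- = 22.5, W = min = 13.5, p = 0.526066, fail to reject H0.


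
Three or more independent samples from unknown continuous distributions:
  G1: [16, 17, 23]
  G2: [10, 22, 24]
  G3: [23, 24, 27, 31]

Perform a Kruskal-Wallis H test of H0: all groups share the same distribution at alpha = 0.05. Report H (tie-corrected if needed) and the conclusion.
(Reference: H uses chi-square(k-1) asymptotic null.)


Step 1: Combine all N = 10 observations and assign midranks.
sorted (value, group, rank): (10,G2,1), (16,G1,2), (17,G1,3), (22,G2,4), (23,G1,5.5), (23,G3,5.5), (24,G2,7.5), (24,G3,7.5), (27,G3,9), (31,G3,10)
Step 2: Sum ranks within each group.
R_1 = 10.5 (n_1 = 3)
R_2 = 12.5 (n_2 = 3)
R_3 = 32 (n_3 = 4)
Step 3: H = 12/(N(N+1)) * sum(R_i^2/n_i) - 3(N+1)
     = 12/(10*11) * (10.5^2/3 + 12.5^2/3 + 32^2/4) - 3*11
     = 0.109091 * 344.833 - 33
     = 4.618182.
Step 4: Ties present; correction factor C = 1 - 12/(10^3 - 10) = 0.987879. Corrected H = 4.618182 / 0.987879 = 4.674847.
Step 5: Under H0, H ~ chi^2(2); p-value = 0.096576.
Step 6: alpha = 0.05. fail to reject H0.

H = 4.6748, df = 2, p = 0.096576, fail to reject H0.


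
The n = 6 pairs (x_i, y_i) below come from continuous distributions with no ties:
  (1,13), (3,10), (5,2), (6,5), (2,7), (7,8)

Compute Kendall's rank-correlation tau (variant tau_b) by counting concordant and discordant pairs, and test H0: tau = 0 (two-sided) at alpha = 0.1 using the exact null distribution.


Step 1: Enumerate the 15 unordered pairs (i,j) with i<j and classify each by sign(x_j-x_i) * sign(y_j-y_i).
  (1,2):dx=+2,dy=-3->D; (1,3):dx=+4,dy=-11->D; (1,4):dx=+5,dy=-8->D; (1,5):dx=+1,dy=-6->D
  (1,6):dx=+6,dy=-5->D; (2,3):dx=+2,dy=-8->D; (2,4):dx=+3,dy=-5->D; (2,5):dx=-1,dy=-3->C
  (2,6):dx=+4,dy=-2->D; (3,4):dx=+1,dy=+3->C; (3,5):dx=-3,dy=+5->D; (3,6):dx=+2,dy=+6->C
  (4,5):dx=-4,dy=+2->D; (4,6):dx=+1,dy=+3->C; (5,6):dx=+5,dy=+1->C
Step 2: C = 5, D = 10, total pairs = 15.
Step 3: tau = (C - D)/(n(n-1)/2) = (5 - 10)/15 = -0.333333.
Step 4: Exact two-sided p-value (enumerate n! = 720 permutations of y under H0): p = 0.469444.
Step 5: alpha = 0.1. fail to reject H0.

tau_b = -0.3333 (C=5, D=10), p = 0.469444, fail to reject H0.


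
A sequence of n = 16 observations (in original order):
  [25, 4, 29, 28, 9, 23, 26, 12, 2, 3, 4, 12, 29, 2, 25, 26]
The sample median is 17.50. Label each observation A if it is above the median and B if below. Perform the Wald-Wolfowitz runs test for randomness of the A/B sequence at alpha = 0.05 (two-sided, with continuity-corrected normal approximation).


Step 1: Compute median = 17.50; label A = above, B = below.
Labels in order: ABAABAABBBBBABAA  (n_A = 8, n_B = 8)
Step 2: Count runs R = 9.
Step 3: Under H0 (random ordering), E[R] = 2*n_A*n_B/(n_A+n_B) + 1 = 2*8*8/16 + 1 = 9.0000.
        Var[R] = 2*n_A*n_B*(2*n_A*n_B - n_A - n_B) / ((n_A+n_B)^2 * (n_A+n_B-1)) = 14336/3840 = 3.7333.
        SD[R] = 1.9322.
Step 4: R = E[R], so z = 0 with no continuity correction.
Step 5: Two-sided p-value via normal approximation = 2*(1 - Phi(|z|)) = 1.000000.
Step 6: alpha = 0.05. fail to reject H0.

R = 9, z = 0.0000, p = 1.000000, fail to reject H0.


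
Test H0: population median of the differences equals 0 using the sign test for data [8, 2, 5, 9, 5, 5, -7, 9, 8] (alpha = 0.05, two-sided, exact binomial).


Step 1: Discard zero differences. Original n = 9; n_eff = number of nonzero differences = 9.
Nonzero differences (with sign): +8, +2, +5, +9, +5, +5, -7, +9, +8
Step 2: Count signs: positive = 8, negative = 1.
Step 3: Under H0: P(positive) = 0.5, so the number of positives S ~ Bin(9, 0.5).
Step 4: Two-sided exact p-value = sum of Bin(9,0.5) probabilities at or below the observed probability = 0.039062.
Step 5: alpha = 0.05. reject H0.

n_eff = 9, pos = 8, neg = 1, p = 0.039062, reject H0.


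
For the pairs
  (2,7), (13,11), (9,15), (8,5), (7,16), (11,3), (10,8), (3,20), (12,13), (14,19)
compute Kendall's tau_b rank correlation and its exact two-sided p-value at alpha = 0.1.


Step 1: Enumerate the 45 unordered pairs (i,j) with i<j and classify each by sign(x_j-x_i) * sign(y_j-y_i).
  (1,2):dx=+11,dy=+4->C; (1,3):dx=+7,dy=+8->C; (1,4):dx=+6,dy=-2->D; (1,5):dx=+5,dy=+9->C
  (1,6):dx=+9,dy=-4->D; (1,7):dx=+8,dy=+1->C; (1,8):dx=+1,dy=+13->C; (1,9):dx=+10,dy=+6->C
  (1,10):dx=+12,dy=+12->C; (2,3):dx=-4,dy=+4->D; (2,4):dx=-5,dy=-6->C; (2,5):dx=-6,dy=+5->D
  (2,6):dx=-2,dy=-8->C; (2,7):dx=-3,dy=-3->C; (2,8):dx=-10,dy=+9->D; (2,9):dx=-1,dy=+2->D
  (2,10):dx=+1,dy=+8->C; (3,4):dx=-1,dy=-10->C; (3,5):dx=-2,dy=+1->D; (3,6):dx=+2,dy=-12->D
  (3,7):dx=+1,dy=-7->D; (3,8):dx=-6,dy=+5->D; (3,9):dx=+3,dy=-2->D; (3,10):dx=+5,dy=+4->C
  (4,5):dx=-1,dy=+11->D; (4,6):dx=+3,dy=-2->D; (4,7):dx=+2,dy=+3->C; (4,8):dx=-5,dy=+15->D
  (4,9):dx=+4,dy=+8->C; (4,10):dx=+6,dy=+14->C; (5,6):dx=+4,dy=-13->D; (5,7):dx=+3,dy=-8->D
  (5,8):dx=-4,dy=+4->D; (5,9):dx=+5,dy=-3->D; (5,10):dx=+7,dy=+3->C; (6,7):dx=-1,dy=+5->D
  (6,8):dx=-8,dy=+17->D; (6,9):dx=+1,dy=+10->C; (6,10):dx=+3,dy=+16->C; (7,8):dx=-7,dy=+12->D
  (7,9):dx=+2,dy=+5->C; (7,10):dx=+4,dy=+11->C; (8,9):dx=+9,dy=-7->D; (8,10):dx=+11,dy=-1->D
  (9,10):dx=+2,dy=+6->C
Step 2: C = 22, D = 23, total pairs = 45.
Step 3: tau = (C - D)/(n(n-1)/2) = (22 - 23)/45 = -0.022222.
Step 4: Exact two-sided p-value (enumerate n! = 3628800 permutations of y under H0): p = 1.000000.
Step 5: alpha = 0.1. fail to reject H0.

tau_b = -0.0222 (C=22, D=23), p = 1.000000, fail to reject H0.


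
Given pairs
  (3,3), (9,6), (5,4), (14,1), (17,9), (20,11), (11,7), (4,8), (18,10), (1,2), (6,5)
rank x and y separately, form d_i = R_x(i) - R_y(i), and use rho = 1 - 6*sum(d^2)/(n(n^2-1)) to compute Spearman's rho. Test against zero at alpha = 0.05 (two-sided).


Step 1: Rank x and y separately (midranks; no ties here).
rank(x): 3->2, 9->6, 5->4, 14->8, 17->9, 20->11, 11->7, 4->3, 18->10, 1->1, 6->5
rank(y): 3->3, 6->6, 4->4, 1->1, 9->9, 11->11, 7->7, 8->8, 10->10, 2->2, 5->5
Step 2: d_i = R_x(i) - R_y(i); compute d_i^2.
  (2-3)^2=1, (6-6)^2=0, (4-4)^2=0, (8-1)^2=49, (9-9)^2=0, (11-11)^2=0, (7-7)^2=0, (3-8)^2=25, (10-10)^2=0, (1-2)^2=1, (5-5)^2=0
sum(d^2) = 76.
Step 3: rho = 1 - 6*76 / (11*(11^2 - 1)) = 1 - 456/1320 = 0.654545.
Step 4: Under H0, t = rho * sqrt((n-2)/(1-rho^2)) = 2.5973 ~ t(9).
Step 5: Two-sided p-value from the t-distribution with 9 df = 0.028865.
Step 6: alpha = 0.05. reject H0.

rho = 0.6545, p = 0.028865, reject H0 at alpha = 0.05.


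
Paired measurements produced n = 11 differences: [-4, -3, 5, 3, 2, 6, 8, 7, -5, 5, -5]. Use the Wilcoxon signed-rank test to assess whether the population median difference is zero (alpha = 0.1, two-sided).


Step 1: Drop any zero differences (none here) and take |d_i|.
|d| = [4, 3, 5, 3, 2, 6, 8, 7, 5, 5, 5]
Step 2: Midrank |d_i| (ties get averaged ranks).
ranks: |4|->4, |3|->2.5, |5|->6.5, |3|->2.5, |2|->1, |6|->9, |8|->11, |7|->10, |5|->6.5, |5|->6.5, |5|->6.5
Step 3: Attach original signs; sum ranks with positive sign and with negative sign.
W+ = 6.5 + 2.5 + 1 + 9 + 11 + 10 + 6.5 = 46.5
W- = 4 + 2.5 + 6.5 + 6.5 = 19.5
(Check: W+ + W- = 66 should equal n(n+1)/2 = 66.)
Step 4: Test statistic W = min(W+, W-) = 19.5.
Step 5: Ties in |d|, so use the tie-corrected normal approximation.
        E[W] = n(n+1)/4 = 11*12/4 = 33.
        Tie groups: |d|=3 (t=2), |d|=5 (t=4); sum(t^3 - t) = 66.
        Var[W] = n(n+1)(2n+1)/24 - sum(t^3-t)/48 = 3036/24 - 66/48 = 125.125.
        z = (W - E[W]) / sqrt(Var[W]) = (19.5 - 33) / 11.1859 = -1.2069.
        Two-sided p = 2*Phi(z) = 0.227481.
Step 6: alpha = 0.1. fail to reject H0.

W+ = 46.5, W- = 19.5, W = min = 19.5, p = 0.227481, fail to reject H0.


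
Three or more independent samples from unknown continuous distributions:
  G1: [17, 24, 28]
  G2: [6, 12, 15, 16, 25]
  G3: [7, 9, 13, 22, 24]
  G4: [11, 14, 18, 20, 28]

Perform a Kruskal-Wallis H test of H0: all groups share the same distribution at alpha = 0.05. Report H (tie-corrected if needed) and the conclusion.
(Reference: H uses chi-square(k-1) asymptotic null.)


Step 1: Combine all N = 18 observations and assign midranks.
sorted (value, group, rank): (6,G2,1), (7,G3,2), (9,G3,3), (11,G4,4), (12,G2,5), (13,G3,6), (14,G4,7), (15,G2,8), (16,G2,9), (17,G1,10), (18,G4,11), (20,G4,12), (22,G3,13), (24,G1,14.5), (24,G3,14.5), (25,G2,16), (28,G1,17.5), (28,G4,17.5)
Step 2: Sum ranks within each group.
R_1 = 42 (n_1 = 3)
R_2 = 39 (n_2 = 5)
R_3 = 38.5 (n_3 = 5)
R_4 = 51.5 (n_4 = 5)
Step 3: H = 12/(N(N+1)) * sum(R_i^2/n_i) - 3(N+1)
     = 12/(18*19) * (42^2/3 + 39^2/5 + 38.5^2/5 + 51.5^2/5) - 3*19
     = 0.035088 * 1719.1 - 57
     = 3.319298.
Step 4: Ties present; correction factor C = 1 - 12/(18^3 - 18) = 0.997936. Corrected H = 3.319298 / 0.997936 = 3.326163.
Step 5: Under H0, H ~ chi^2(3); p-value = 0.344018.
Step 6: alpha = 0.05. fail to reject H0.

H = 3.3262, df = 3, p = 0.344018, fail to reject H0.


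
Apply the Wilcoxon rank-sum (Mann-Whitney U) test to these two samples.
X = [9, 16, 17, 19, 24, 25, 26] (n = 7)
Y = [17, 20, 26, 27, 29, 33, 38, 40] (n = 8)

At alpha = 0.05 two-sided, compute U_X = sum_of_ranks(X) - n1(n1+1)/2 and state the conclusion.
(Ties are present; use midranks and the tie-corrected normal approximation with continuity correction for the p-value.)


Step 1: Combine and sort all 15 observations; assign midranks.
sorted (value, group): (9,X), (16,X), (17,X), (17,Y), (19,X), (20,Y), (24,X), (25,X), (26,X), (26,Y), (27,Y), (29,Y), (33,Y), (38,Y), (40,Y)
ranks: 9->1, 16->2, 17->3.5, 17->3.5, 19->5, 20->6, 24->7, 25->8, 26->9.5, 26->9.5, 27->11, 29->12, 33->13, 38->14, 40->15
Step 2: Rank sum for X: R1 = 1 + 2 + 3.5 + 5 + 7 + 8 + 9.5 = 36.
Step 3: U_X = R1 - n1(n1+1)/2 = 36 - 7*8/2 = 36 - 28 = 8.
       U_Y = n1*n2 - U_X = 56 - 8 = 48.
Step 4: Ties are present, so use the tie-corrected normal approximation (with continuity correction) for the p-value.
Step 5: p-value = 0.023776; compare to alpha = 0.05. reject H0.

U_X = 8, p = 0.023776, reject H0 at alpha = 0.05.


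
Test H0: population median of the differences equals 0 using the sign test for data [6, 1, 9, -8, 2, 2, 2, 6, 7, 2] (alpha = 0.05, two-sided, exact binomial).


Step 1: Discard zero differences. Original n = 10; n_eff = number of nonzero differences = 10.
Nonzero differences (with sign): +6, +1, +9, -8, +2, +2, +2, +6, +7, +2
Step 2: Count signs: positive = 9, negative = 1.
Step 3: Under H0: P(positive) = 0.5, so the number of positives S ~ Bin(10, 0.5).
Step 4: Two-sided exact p-value = sum of Bin(10,0.5) probabilities at or below the observed probability = 0.021484.
Step 5: alpha = 0.05. reject H0.

n_eff = 10, pos = 9, neg = 1, p = 0.021484, reject H0.


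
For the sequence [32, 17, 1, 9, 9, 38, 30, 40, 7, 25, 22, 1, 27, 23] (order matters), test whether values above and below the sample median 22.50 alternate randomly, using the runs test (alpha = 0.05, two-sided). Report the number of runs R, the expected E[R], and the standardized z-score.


Step 1: Compute median = 22.50; label A = above, B = below.
Labels in order: ABBBBAAABABBAA  (n_A = 7, n_B = 7)
Step 2: Count runs R = 7.
Step 3: Under H0 (random ordering), E[R] = 2*n_A*n_B/(n_A+n_B) + 1 = 2*7*7/14 + 1 = 8.0000.
        Var[R] = 2*n_A*n_B*(2*n_A*n_B - n_A - n_B) / ((n_A+n_B)^2 * (n_A+n_B-1)) = 8232/2548 = 3.2308.
        SD[R] = 1.7974.
Step 4: Continuity-corrected z = (R + 0.5 - E[R]) / SD[R] = (7 + 0.5 - 8.0000) / 1.7974 = -0.2782.
Step 5: Two-sided p-value via normal approximation = 2*(1 - Phi(|z|)) = 0.780879.
Step 6: alpha = 0.05. fail to reject H0.

R = 7, z = -0.2782, p = 0.780879, fail to reject H0.


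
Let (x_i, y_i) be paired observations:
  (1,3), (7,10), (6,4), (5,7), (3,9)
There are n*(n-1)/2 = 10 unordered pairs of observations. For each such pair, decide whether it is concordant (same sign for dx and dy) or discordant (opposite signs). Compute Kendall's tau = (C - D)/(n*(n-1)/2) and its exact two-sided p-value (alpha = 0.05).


Step 1: Enumerate the 10 unordered pairs (i,j) with i<j and classify each by sign(x_j-x_i) * sign(y_j-y_i).
  (1,2):dx=+6,dy=+7->C; (1,3):dx=+5,dy=+1->C; (1,4):dx=+4,dy=+4->C; (1,5):dx=+2,dy=+6->C
  (2,3):dx=-1,dy=-6->C; (2,4):dx=-2,dy=-3->C; (2,5):dx=-4,dy=-1->C; (3,4):dx=-1,dy=+3->D
  (3,5):dx=-3,dy=+5->D; (4,5):dx=-2,dy=+2->D
Step 2: C = 7, D = 3, total pairs = 10.
Step 3: tau = (C - D)/(n(n-1)/2) = (7 - 3)/10 = 0.400000.
Step 4: Exact two-sided p-value (enumerate n! = 120 permutations of y under H0): p = 0.483333.
Step 5: alpha = 0.05. fail to reject H0.

tau_b = 0.4000 (C=7, D=3), p = 0.483333, fail to reject H0.


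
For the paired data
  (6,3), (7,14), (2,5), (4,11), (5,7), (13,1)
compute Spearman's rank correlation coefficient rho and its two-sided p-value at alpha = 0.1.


Step 1: Rank x and y separately (midranks; no ties here).
rank(x): 6->4, 7->5, 2->1, 4->2, 5->3, 13->6
rank(y): 3->2, 14->6, 5->3, 11->5, 7->4, 1->1
Step 2: d_i = R_x(i) - R_y(i); compute d_i^2.
  (4-2)^2=4, (5-6)^2=1, (1-3)^2=4, (2-5)^2=9, (3-4)^2=1, (6-1)^2=25
sum(d^2) = 44.
Step 3: rho = 1 - 6*44 / (6*(6^2 - 1)) = 1 - 264/210 = -0.257143.
Step 4: Under H0, t = rho * sqrt((n-2)/(1-rho^2)) = -0.5322 ~ t(4).
Step 5: Two-sided p-value from the t-distribution with 4 df = 0.622787.
Step 6: alpha = 0.1. fail to reject H0.

rho = -0.2571, p = 0.622787, fail to reject H0 at alpha = 0.1.


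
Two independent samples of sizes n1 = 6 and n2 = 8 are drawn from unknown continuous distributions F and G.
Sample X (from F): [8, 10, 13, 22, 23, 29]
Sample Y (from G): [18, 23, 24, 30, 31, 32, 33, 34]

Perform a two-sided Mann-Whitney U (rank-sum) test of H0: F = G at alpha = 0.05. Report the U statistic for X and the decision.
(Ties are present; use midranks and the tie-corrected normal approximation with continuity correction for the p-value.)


Step 1: Combine and sort all 14 observations; assign midranks.
sorted (value, group): (8,X), (10,X), (13,X), (18,Y), (22,X), (23,X), (23,Y), (24,Y), (29,X), (30,Y), (31,Y), (32,Y), (33,Y), (34,Y)
ranks: 8->1, 10->2, 13->3, 18->4, 22->5, 23->6.5, 23->6.5, 24->8, 29->9, 30->10, 31->11, 32->12, 33->13, 34->14
Step 2: Rank sum for X: R1 = 1 + 2 + 3 + 5 + 6.5 + 9 = 26.5.
Step 3: U_X = R1 - n1(n1+1)/2 = 26.5 - 6*7/2 = 26.5 - 21 = 5.5.
       U_Y = n1*n2 - U_X = 48 - 5.5 = 42.5.
Step 4: Ties are present, so use the tie-corrected normal approximation (with continuity correction) for the p-value.
Step 5: p-value = 0.020000; compare to alpha = 0.05. reject H0.

U_X = 5.5, p = 0.020000, reject H0 at alpha = 0.05.


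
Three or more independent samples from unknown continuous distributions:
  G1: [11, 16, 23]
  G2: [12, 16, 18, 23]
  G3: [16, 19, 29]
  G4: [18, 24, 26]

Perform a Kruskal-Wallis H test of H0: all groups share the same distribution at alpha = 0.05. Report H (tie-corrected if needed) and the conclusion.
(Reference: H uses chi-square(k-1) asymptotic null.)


Step 1: Combine all N = 13 observations and assign midranks.
sorted (value, group, rank): (11,G1,1), (12,G2,2), (16,G1,4), (16,G2,4), (16,G3,4), (18,G2,6.5), (18,G4,6.5), (19,G3,8), (23,G1,9.5), (23,G2,9.5), (24,G4,11), (26,G4,12), (29,G3,13)
Step 2: Sum ranks within each group.
R_1 = 14.5 (n_1 = 3)
R_2 = 22 (n_2 = 4)
R_3 = 25 (n_3 = 3)
R_4 = 29.5 (n_4 = 3)
Step 3: H = 12/(N(N+1)) * sum(R_i^2/n_i) - 3(N+1)
     = 12/(13*14) * (14.5^2/3 + 22^2/4 + 25^2/3 + 29.5^2/3) - 3*14
     = 0.065934 * 689.5 - 42
     = 3.461538.
Step 4: Ties present; correction factor C = 1 - 36/(13^3 - 13) = 0.983516. Corrected H = 3.461538 / 0.983516 = 3.519553.
Step 5: Under H0, H ~ chi^2(3); p-value = 0.318235.
Step 6: alpha = 0.05. fail to reject H0.

H = 3.5196, df = 3, p = 0.318235, fail to reject H0.


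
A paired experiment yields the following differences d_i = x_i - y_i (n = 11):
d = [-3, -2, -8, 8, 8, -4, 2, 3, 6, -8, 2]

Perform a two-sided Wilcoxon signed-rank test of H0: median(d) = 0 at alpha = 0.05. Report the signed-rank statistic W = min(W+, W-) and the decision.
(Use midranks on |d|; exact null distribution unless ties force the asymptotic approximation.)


Step 1: Drop any zero differences (none here) and take |d_i|.
|d| = [3, 2, 8, 8, 8, 4, 2, 3, 6, 8, 2]
Step 2: Midrank |d_i| (ties get averaged ranks).
ranks: |3|->4.5, |2|->2, |8|->9.5, |8|->9.5, |8|->9.5, |4|->6, |2|->2, |3|->4.5, |6|->7, |8|->9.5, |2|->2
Step 3: Attach original signs; sum ranks with positive sign and with negative sign.
W+ = 9.5 + 9.5 + 2 + 4.5 + 7 + 2 = 34.5
W- = 4.5 + 2 + 9.5 + 6 + 9.5 = 31.5
(Check: W+ + W- = 66 should equal n(n+1)/2 = 66.)
Step 4: Test statistic W = min(W+, W-) = 31.5.
Step 5: Ties in |d|, so use the tie-corrected normal approximation.
        E[W] = n(n+1)/4 = 11*12/4 = 33.
        Tie groups: |d|=2 (t=3), |d|=3 (t=2), |d|=8 (t=4); sum(t^3 - t) = 90.
        Var[W] = n(n+1)(2n+1)/24 - sum(t^3-t)/48 = 3036/24 - 90/48 = 124.625.
        z = (W - E[W]) / sqrt(Var[W]) = (31.5 - 33) / 11.1636 = -0.1344.
        Two-sided p = 2*Phi(z) = 0.893113.
Step 6: alpha = 0.05. fail to reject H0.

W+ = 34.5, W- = 31.5, W = min = 31.5, p = 0.893113, fail to reject H0.


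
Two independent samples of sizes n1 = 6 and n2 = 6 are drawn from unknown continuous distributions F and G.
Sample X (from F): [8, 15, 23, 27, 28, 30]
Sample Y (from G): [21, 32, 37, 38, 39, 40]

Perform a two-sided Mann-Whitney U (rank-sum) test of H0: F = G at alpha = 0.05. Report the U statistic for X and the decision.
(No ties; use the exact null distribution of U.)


Step 1: Combine and sort all 12 observations; assign midranks.
sorted (value, group): (8,X), (15,X), (21,Y), (23,X), (27,X), (28,X), (30,X), (32,Y), (37,Y), (38,Y), (39,Y), (40,Y)
ranks: 8->1, 15->2, 21->3, 23->4, 27->5, 28->6, 30->7, 32->8, 37->9, 38->10, 39->11, 40->12
Step 2: Rank sum for X: R1 = 1 + 2 + 4 + 5 + 6 + 7 = 25.
Step 3: U_X = R1 - n1(n1+1)/2 = 25 - 6*7/2 = 25 - 21 = 4.
       U_Y = n1*n2 - U_X = 36 - 4 = 32.
Step 4: No ties, so the exact null distribution of U (based on enumerating the C(12,6) = 924 equally likely rank assignments) gives the two-sided p-value.
Step 5: p-value = 0.025974; compare to alpha = 0.05. reject H0.

U_X = 4, p = 0.025974, reject H0 at alpha = 0.05.


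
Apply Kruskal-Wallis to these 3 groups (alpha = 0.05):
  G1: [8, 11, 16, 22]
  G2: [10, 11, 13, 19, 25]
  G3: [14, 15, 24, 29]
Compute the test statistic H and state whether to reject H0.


Step 1: Combine all N = 13 observations and assign midranks.
sorted (value, group, rank): (8,G1,1), (10,G2,2), (11,G1,3.5), (11,G2,3.5), (13,G2,5), (14,G3,6), (15,G3,7), (16,G1,8), (19,G2,9), (22,G1,10), (24,G3,11), (25,G2,12), (29,G3,13)
Step 2: Sum ranks within each group.
R_1 = 22.5 (n_1 = 4)
R_2 = 31.5 (n_2 = 5)
R_3 = 37 (n_3 = 4)
Step 3: H = 12/(N(N+1)) * sum(R_i^2/n_i) - 3(N+1)
     = 12/(13*14) * (22.5^2/4 + 31.5^2/5 + 37^2/4) - 3*14
     = 0.065934 * 667.263 - 42
     = 1.995330.
Step 4: Ties present; correction factor C = 1 - 6/(13^3 - 13) = 0.997253. Corrected H = 1.995330 / 0.997253 = 2.000826.
Step 5: Under H0, H ~ chi^2(2); p-value = 0.367727.
Step 6: alpha = 0.05. fail to reject H0.

H = 2.0008, df = 2, p = 0.367727, fail to reject H0.


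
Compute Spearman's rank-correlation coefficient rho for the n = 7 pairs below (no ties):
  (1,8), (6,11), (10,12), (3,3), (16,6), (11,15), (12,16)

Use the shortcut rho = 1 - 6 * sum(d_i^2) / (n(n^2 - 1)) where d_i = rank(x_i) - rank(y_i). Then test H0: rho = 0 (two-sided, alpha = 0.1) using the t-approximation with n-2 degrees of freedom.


Step 1: Rank x and y separately (midranks; no ties here).
rank(x): 1->1, 6->3, 10->4, 3->2, 16->7, 11->5, 12->6
rank(y): 8->3, 11->4, 12->5, 3->1, 6->2, 15->6, 16->7
Step 2: d_i = R_x(i) - R_y(i); compute d_i^2.
  (1-3)^2=4, (3-4)^2=1, (4-5)^2=1, (2-1)^2=1, (7-2)^2=25, (5-6)^2=1, (6-7)^2=1
sum(d^2) = 34.
Step 3: rho = 1 - 6*34 / (7*(7^2 - 1)) = 1 - 204/336 = 0.392857.
Step 4: Under H0, t = rho * sqrt((n-2)/(1-rho^2)) = 0.9553 ~ t(5).
Step 5: Two-sided p-value from the t-distribution with 5 df = 0.383317.
Step 6: alpha = 0.1. fail to reject H0.

rho = 0.3929, p = 0.383317, fail to reject H0 at alpha = 0.1.
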